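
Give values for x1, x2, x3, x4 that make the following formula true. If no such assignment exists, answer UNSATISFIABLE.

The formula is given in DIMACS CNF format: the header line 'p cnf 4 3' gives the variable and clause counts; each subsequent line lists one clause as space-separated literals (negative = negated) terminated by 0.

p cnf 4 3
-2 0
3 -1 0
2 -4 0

The clause (¬x2) is unit, so x2 = False.
The clause (¬x4) is unit, so x4 = False.
Try x3 = True.
All clauses hold; x1 can take either value.

x1 ↦ False,  x2 ↦ False,  x3 ↦ True,  x4 ↦ False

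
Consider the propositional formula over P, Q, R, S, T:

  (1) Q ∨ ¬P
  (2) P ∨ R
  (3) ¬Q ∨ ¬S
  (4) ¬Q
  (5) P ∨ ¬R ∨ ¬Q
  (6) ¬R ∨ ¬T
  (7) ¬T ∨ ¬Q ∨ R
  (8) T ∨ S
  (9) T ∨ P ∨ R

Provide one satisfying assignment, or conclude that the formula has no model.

(¬Q) alone gives Q = False.
(¬P) alone gives P = False.
(R) alone gives R = True.
(¬T) alone gives T = False.
(S) alone gives S = True.
All clauses are satisfied.

P: False; Q: False; R: True; S: True; T: False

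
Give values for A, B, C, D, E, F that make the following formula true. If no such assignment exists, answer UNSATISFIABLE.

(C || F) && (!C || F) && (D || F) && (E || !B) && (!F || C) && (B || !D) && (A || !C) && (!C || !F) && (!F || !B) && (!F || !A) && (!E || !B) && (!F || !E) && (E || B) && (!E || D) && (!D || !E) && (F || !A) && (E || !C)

UNSATISFIABLE

Branch on C: set C = true.
From the singleton clause (F), F = true.
Now (!F) is unsatisfied and unit — conflict.
That branch fails; take C = false instead.
From the singleton clause (F), F = true.
Now (!F) is unsatisfied and unit — conflict.
Neither C = true nor C = false works.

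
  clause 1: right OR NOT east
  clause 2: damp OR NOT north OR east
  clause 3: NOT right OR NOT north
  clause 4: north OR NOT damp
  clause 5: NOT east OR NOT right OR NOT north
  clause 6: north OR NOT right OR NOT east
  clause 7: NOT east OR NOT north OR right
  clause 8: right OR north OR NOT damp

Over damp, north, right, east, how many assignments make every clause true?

There are 2^4 = 16 truth assignments over (damp, north, right, east).
Split on damp. With damp = true, the clauses containing damp are satisfied and NOT damp drops from the rest; 1 of the 2^3 = 8 assignments to the other variables satisfy what remains.
With damp = false, by the same count on the reduced clause set, 2 assignments work.
Total: 1 + 2 = 3.

3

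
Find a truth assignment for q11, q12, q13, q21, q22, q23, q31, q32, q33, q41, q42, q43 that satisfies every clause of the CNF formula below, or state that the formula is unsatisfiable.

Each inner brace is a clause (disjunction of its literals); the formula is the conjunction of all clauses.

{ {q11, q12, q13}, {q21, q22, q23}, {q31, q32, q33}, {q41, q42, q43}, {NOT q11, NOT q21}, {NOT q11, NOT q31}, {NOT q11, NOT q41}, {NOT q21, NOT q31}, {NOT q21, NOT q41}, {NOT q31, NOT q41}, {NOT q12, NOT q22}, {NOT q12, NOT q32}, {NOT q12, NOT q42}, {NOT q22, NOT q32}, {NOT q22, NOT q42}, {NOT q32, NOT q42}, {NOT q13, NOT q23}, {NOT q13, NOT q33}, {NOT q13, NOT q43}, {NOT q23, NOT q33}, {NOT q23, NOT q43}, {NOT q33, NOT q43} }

UNSATISFIABLE

Try q11 = false.
Try q12 = true.
From the singleton clause (NOT q22), q22 = false.
From the singleton clause (NOT q32), q32 = false.
From the singleton clause (NOT q42), q42 = false.
Try q21 = true.
From the singleton clause (NOT q31), q31 = false.
From the singleton clause (q33), q33 = true.
From the singleton clause (NOT q41), q41 = false.
From the singleton clause (q43), q43 = true.
But (NOT q43) is also a unit clause — contradiction.
Backtrack on q21: now try q21 = false.
From the singleton clause (q23), q23 = true.
From the singleton clause (NOT q13), q13 = false.
From the singleton clause (NOT q33), q33 = false.
From the singleton clause (q31), q31 = true.
From the singleton clause (NOT q41), q41 = false.
From the singleton clause (q43), q43 = true.
But (NOT q43) is also a unit clause — contradiction.
Neither q21 = true nor q21 = false works.
Backtrack on q12: now try q12 = false.
From the singleton clause (q13), q13 = true.
From the singleton clause (NOT q23), q23 = false.
From the singleton clause (NOT q33), q33 = false.
From the singleton clause (NOT q43), q43 = false.
Try q21 = true.
From the singleton clause (NOT q31), q31 = false.
From the singleton clause (q32), q32 = true.
From the singleton clause (NOT q41), q41 = false.
From the singleton clause (q42), q42 = true.
But (NOT q42) is also a unit clause — contradiction.
Backtrack on q21: now try q21 = false.
From the singleton clause (q22), q22 = true.
From the singleton clause (NOT q32), q32 = false.
From the singleton clause (q31), q31 = true.
From the singleton clause (NOT q41), q41 = false.
From the singleton clause (q42), q42 = true.
But (NOT q42) is also a unit clause — contradiction.
Neither q21 = true nor q21 = false works.
Neither q12 = true nor q12 = false works.
Backtrack on q11: now try q11 = true.
From the singleton clause (NOT q21), q21 = false.
From the singleton clause (NOT q31), q31 = false.
From the singleton clause (NOT q41), q41 = false.
Try q22 = true.
From the singleton clause (NOT q12), q12 = false.
From the singleton clause (NOT q32), q32 = false.
From the singleton clause (q33), q33 = true.
From the singleton clause (NOT q42), q42 = false.
From the singleton clause (q43), q43 = true.
But (NOT q43) is also a unit clause — contradiction.
Backtrack on q22: now try q22 = false.
From the singleton clause (q23), q23 = true.
From the singleton clause (NOT q13), q13 = false.
From the singleton clause (NOT q33), q33 = false.
From the singleton clause (q32), q32 = true.
From the singleton clause (NOT q12), q12 = false.
From the singleton clause (NOT q42), q42 = false.
From the singleton clause (q43), q43 = true.
But (NOT q43) is also a unit clause — contradiction.
Neither q22 = true nor q22 = false works.
Neither q11 = true nor q11 = false works.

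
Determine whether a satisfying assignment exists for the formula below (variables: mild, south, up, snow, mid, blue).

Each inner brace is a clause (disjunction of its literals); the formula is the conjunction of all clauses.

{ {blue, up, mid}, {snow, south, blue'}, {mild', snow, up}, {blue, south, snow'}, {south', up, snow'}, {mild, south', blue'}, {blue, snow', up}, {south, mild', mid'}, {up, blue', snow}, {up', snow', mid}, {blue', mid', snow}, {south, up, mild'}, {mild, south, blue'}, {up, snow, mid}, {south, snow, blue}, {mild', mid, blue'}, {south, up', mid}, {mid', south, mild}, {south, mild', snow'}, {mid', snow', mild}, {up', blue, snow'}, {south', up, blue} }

Case blue = 0:
Case up = 1:
From the singleton clause (snow'), snow = 0.
From the singleton clause (south), south = 1.
All clauses hold; mild, mid can take either value.
A satisfying assignment: mild: 1,  south: 1,  up: 1,  snow: 0,  mid: 0,  blue: 0.

Yes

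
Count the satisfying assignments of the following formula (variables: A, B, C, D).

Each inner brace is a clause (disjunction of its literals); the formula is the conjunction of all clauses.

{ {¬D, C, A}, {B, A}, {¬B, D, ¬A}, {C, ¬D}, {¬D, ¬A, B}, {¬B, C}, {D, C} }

There are 2^4 = 16 truth assignments over (A, B, C, D).
Check each against the 7 clauses (columns in the order A, B, C, D):
  F F F F  ✗ fails (B ∨ A)
  F F F T  ✗ fails (¬D ∨ C ∨ A)
  F F T F  ✗ fails (B ∨ A)
  F F T T  ✗ fails (B ∨ A)
  F T F F  ✗ fails (¬B ∨ C)
  F T F T  ✗ fails (¬D ∨ C ∨ A)
  F T T F  ✓ satisfies all
  F T T T  ✓ satisfies all
  T F F F  ✗ fails (D ∨ C)
  T F F T  ✗ fails (C ∨ ¬D)
  T F T F  ✓ satisfies all
  T F T T  ✗ fails (¬D ∨ ¬A ∨ B)
  T T F F  ✗ fails (¬B ∨ D ∨ ¬A)
  T T F T  ✗ fails (C ∨ ¬D)
  T T T F  ✗ fails (¬B ∨ D ∨ ¬A)
  T T T T  ✓ satisfies all
4 of the 16 rows are models.

4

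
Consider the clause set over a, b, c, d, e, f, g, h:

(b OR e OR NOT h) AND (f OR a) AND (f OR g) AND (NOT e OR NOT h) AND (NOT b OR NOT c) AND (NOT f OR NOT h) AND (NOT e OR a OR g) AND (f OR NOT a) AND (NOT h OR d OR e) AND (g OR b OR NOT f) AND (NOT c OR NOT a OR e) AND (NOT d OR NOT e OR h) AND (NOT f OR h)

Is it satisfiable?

Case f = true:
Unit clause (NOT h) forces h = false.
Now (h) is unsatisfied and unit — conflict.
So f must be the other value — set f = false.
Unit clause (a) forces a = true.
Now (NOT a) is unsatisfied and unit — conflict.
Both values of f lead to a conflict.
No assignment satisfies every clause.

Unsatisfiable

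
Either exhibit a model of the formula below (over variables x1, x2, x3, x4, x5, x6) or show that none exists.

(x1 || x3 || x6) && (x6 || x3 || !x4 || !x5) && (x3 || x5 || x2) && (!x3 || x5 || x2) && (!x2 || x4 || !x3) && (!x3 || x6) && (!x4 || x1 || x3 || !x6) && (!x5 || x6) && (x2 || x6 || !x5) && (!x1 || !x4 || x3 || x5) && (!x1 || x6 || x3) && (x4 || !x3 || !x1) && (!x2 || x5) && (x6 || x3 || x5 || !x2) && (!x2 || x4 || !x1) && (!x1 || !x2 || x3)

Branch on x3: set x3 = false.
Branch on x1: set x1 = true.
The clause (x6) is unit, so x6 = true.
The clause (!x2) is unit, so x2 = false.
The clause (x5) is unit, so x5 = true.
Every clause is now satisfied; x4 is unconstrained.

x1: true, x2: false, x3: false, x4: false, x5: true, x6: true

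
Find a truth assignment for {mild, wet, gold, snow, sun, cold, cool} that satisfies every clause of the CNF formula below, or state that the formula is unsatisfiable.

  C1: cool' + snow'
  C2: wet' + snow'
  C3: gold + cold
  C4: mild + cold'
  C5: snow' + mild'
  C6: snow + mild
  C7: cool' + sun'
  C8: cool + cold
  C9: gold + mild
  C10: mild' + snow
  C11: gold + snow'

UNSATISFIABLE

Try cool = 0.
Unit clause (cold) forces cold = 1.
Unit clause (mild) forces mild = 1.
Unit clause (snow') forces snow = 0.
That conflicts with the unit clause (snow).
That branch fails; take cool = 1 instead.
Unit clause (snow') forces snow = 0.
Unit clause (mild) forces mild = 1.
That conflicts with the unit clause (mild').
Both values of cool lead to a conflict.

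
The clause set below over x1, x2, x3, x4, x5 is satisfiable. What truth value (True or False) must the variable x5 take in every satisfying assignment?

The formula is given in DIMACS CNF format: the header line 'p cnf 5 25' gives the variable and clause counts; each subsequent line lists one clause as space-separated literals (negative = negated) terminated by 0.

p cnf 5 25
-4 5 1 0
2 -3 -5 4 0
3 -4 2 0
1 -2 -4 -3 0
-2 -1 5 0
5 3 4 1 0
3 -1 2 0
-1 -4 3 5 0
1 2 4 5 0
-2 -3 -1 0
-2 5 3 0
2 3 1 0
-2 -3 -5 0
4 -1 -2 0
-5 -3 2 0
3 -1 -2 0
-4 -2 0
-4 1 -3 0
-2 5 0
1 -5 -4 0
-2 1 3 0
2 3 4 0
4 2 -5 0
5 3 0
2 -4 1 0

Suppose x5 = True.
Suppose x2 = False.
From the singleton clause (¬x3), x3 = False.
From the singleton clause (¬x4), x4 = False.
Now (x4) is unsatisfied and unit — conflict.
So x2 must be the other value — set x2 = True.
From the singleton clause (¬x3), x3 = False.
From the singleton clause (¬x1), x1 = False.
Now (x1) is unsatisfied and unit — conflict.
Either choice for x2 ends in contradiction.
So every satisfying assignment has x5 = False.

False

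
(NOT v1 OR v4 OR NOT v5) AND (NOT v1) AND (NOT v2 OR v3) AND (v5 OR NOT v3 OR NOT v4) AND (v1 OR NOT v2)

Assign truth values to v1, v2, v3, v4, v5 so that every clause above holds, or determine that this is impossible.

v1 ↦ false, v2 ↦ false, v3 ↦ false, v4 ↦ false, v5 ↦ true

From the singleton clause (NOT v1), v1 = false.
From the singleton clause (NOT v2), v2 = false.
Branch on v5: set v5 = true.
Every clause is now satisfied; v3, v4 are unconstrained.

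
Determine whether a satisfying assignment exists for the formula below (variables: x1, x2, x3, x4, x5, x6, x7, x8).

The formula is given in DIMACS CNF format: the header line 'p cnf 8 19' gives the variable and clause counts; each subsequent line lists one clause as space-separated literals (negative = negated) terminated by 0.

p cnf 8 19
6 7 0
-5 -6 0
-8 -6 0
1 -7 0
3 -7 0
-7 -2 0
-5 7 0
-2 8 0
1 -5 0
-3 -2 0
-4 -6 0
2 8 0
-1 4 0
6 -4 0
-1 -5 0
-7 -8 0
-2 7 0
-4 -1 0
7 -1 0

Unsatisfiable

Suppose x6 = True.
Unit clause (¬x5) forces x5 = False.
Unit clause (¬x8) forces x8 = False.
Unit clause (¬x2) forces x2 = False.
That conflicts with the unit clause (x2).
Backtrack on x6: now try x6 = False.
Unit clause (x7) forces x7 = True.
Unit clause (x1) forces x1 = True.
Unit clause (x3) forces x3 = True.
Unit clause (¬x2) forces x2 = False.
Unit clause (x8) forces x8 = True.
That conflicts with the unit clause (¬x8).
Both values of x6 lead to a conflict.
No assignment satisfies every clause.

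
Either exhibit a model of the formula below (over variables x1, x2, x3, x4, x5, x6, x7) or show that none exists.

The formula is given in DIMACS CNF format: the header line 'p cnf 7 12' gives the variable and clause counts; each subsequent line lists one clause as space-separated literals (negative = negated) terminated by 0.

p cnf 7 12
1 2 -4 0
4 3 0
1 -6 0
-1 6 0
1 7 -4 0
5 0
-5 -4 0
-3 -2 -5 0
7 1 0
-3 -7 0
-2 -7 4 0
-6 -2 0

x1: True; x2: False; x3: True; x4: False; x5: True; x6: True; x7: False

From the singleton clause (x5), x5 = True.
From the singleton clause (¬x4), x4 = False.
From the singleton clause (x3), x3 = True.
From the singleton clause (¬x2), x2 = False.
From the singleton clause (¬x7), x7 = False.
From the singleton clause (x1), x1 = True.
From the singleton clause (x6), x6 = True.
Every clause now holds.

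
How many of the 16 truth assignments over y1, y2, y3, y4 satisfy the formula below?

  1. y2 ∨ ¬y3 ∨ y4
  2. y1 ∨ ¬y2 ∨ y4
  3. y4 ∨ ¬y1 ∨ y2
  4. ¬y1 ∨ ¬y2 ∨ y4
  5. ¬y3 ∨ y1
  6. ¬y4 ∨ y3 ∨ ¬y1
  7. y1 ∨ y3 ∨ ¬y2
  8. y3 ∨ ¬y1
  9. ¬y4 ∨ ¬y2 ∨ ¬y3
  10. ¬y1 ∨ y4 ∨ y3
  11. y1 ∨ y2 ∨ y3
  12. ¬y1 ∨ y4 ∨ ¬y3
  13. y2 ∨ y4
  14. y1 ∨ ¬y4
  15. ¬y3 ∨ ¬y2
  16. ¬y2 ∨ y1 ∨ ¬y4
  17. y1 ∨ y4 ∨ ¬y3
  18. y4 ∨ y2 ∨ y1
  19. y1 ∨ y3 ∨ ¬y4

There are 2^4 = 16 truth assignments over (y1, y2, y3, y4).
Check each against the 19 clauses (columns in the order y1, y2, y3, y4):
  F F F F  ✗ fails (y1 ∨ y2 ∨ y3)
  F F F T  ✗ fails (y1 ∨ y2 ∨ y3)
  F F T F  ✗ fails (y2 ∨ ¬y3 ∨ y4)
  F F T T  ✗ fails (¬y3 ∨ y1)
  F T F F  ✗ fails (y1 ∨ ¬y2 ∨ y4)
  F T F T  ✗ fails (y1 ∨ y3 ∨ ¬y2)
  F T T F  ✗ fails (y1 ∨ ¬y2 ∨ y4)
  F T T T  ✗ fails (¬y3 ∨ y1)
  T F F F  ✗ fails (y4 ∨ ¬y1 ∨ y2)
  T F F T  ✗ fails (¬y4 ∨ y3 ∨ ¬y1)
  T F T F  ✗ fails (y2 ∨ ¬y3 ∨ y4)
  T F T T  ✓ satisfies all
  T T F F  ✗ fails (¬y1 ∨ ¬y2 ∨ y4)
  T T F T  ✗ fails (¬y4 ∨ y3 ∨ ¬y1)
  T T T F  ✗ fails (¬y1 ∨ ¬y2 ∨ y4)
  T T T T  ✗ fails (¬y4 ∨ ¬y2 ∨ ¬y3)
1 of the 16 rows is a model.

1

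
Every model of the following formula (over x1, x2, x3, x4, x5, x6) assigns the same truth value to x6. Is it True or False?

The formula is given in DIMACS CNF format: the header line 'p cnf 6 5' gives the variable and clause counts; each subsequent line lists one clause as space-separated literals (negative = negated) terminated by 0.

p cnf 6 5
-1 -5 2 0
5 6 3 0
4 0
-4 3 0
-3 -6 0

False

Suppose x6 = True.
(x4) alone gives x4 = True.
(x3) alone gives x3 = True.
That conflicts with the unit clause (¬x3).
So every satisfying assignment has x6 = False.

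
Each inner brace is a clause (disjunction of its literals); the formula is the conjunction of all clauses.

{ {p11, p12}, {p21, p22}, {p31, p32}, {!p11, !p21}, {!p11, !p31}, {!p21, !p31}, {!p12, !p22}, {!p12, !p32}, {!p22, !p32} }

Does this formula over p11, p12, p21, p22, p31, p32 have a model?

Case p11 = true:
(!p21) alone gives p21 = false.
(p22) alone gives p22 = true.
(!p31) alone gives p31 = false.
(p32) alone gives p32 = true.
But (!p32) is also a unit clause — contradiction.
So p11 must be the other value — set p11 = false.
(p12) alone gives p12 = true.
(!p22) alone gives p22 = false.
(p21) alone gives p21 = true.
(!p31) alone gives p31 = false.
(p32) alone gives p32 = true.
But (!p32) is also a unit clause — contradiction.
Either choice for p11 ends in contradiction.
No assignment satisfies every clause.

No, unsatisfiable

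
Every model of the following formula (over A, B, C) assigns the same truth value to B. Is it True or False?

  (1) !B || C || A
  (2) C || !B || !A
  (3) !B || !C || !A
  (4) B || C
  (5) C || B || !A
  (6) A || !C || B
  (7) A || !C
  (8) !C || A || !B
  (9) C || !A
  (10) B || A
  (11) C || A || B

Suppose B = true.
Try C = true.
(!A) alone gives A = false.
Now (A) is unsatisfied and unit — conflict.
So C must be the other value — set C = false.
(A) alone gives A = true.
Now (!A) is unsatisfied and unit — conflict.
Either choice for C ends in contradiction.
So every satisfying assignment has B = False.

False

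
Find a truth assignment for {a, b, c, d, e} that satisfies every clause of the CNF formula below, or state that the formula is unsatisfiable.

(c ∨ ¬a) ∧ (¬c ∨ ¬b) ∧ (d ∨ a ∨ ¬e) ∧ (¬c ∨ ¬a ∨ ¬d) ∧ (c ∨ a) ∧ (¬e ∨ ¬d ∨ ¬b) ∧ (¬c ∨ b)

Try c = True.
Unit clause (¬b) forces b = False.
That conflicts with the unit clause (b).
Backtrack on c: now try c = False.
Unit clause (¬a) forces a = False.
That conflicts with the unit clause (a).
Either choice for c ends in contradiction.

UNSATISFIABLE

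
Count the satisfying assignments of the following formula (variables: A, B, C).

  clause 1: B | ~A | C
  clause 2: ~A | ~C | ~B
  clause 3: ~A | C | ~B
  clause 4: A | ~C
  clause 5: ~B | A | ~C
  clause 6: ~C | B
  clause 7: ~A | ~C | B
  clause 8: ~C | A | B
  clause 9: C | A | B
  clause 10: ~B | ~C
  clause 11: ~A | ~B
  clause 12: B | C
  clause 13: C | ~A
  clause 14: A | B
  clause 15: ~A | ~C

1

There are 2^3 = 8 truth assignments over (A, B, C).
Check each against the 15 clauses (columns in the order A, B, C):
  F F F  ✗ fails (C | A | B)
  F F T  ✗ fails (A | ~C)
  F T F  ✓ satisfies all
  F T T  ✗ fails (A | ~C)
  T F F  ✗ fails (B | ~A | C)
  T F T  ✗ fails (~C | B)
  T T F  ✗ fails (~A | C | ~B)
  T T T  ✗ fails (~A | ~C | ~B)
1 of the 8 rows is a model.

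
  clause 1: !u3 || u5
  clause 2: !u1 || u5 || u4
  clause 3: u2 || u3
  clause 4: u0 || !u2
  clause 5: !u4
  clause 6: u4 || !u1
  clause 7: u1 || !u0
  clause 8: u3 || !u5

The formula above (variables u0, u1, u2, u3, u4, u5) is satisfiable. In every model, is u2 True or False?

Suppose u2 = true.
(u0) alone gives u0 = true.
(!u4) alone gives u4 = false.
(!u1) alone gives u1 = false.
That conflicts with the unit clause (u1).
So every satisfying assignment has u2 = False.

False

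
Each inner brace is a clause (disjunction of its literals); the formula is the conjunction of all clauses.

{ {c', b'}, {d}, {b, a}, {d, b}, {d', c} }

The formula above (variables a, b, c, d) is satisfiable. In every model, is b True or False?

Suppose b = 1.
The clause (c') is unit, so c = 0.
The clause (d) is unit, so d = 1.
But (d') is also a unit clause — contradiction.
So every satisfying assignment has b = False.

False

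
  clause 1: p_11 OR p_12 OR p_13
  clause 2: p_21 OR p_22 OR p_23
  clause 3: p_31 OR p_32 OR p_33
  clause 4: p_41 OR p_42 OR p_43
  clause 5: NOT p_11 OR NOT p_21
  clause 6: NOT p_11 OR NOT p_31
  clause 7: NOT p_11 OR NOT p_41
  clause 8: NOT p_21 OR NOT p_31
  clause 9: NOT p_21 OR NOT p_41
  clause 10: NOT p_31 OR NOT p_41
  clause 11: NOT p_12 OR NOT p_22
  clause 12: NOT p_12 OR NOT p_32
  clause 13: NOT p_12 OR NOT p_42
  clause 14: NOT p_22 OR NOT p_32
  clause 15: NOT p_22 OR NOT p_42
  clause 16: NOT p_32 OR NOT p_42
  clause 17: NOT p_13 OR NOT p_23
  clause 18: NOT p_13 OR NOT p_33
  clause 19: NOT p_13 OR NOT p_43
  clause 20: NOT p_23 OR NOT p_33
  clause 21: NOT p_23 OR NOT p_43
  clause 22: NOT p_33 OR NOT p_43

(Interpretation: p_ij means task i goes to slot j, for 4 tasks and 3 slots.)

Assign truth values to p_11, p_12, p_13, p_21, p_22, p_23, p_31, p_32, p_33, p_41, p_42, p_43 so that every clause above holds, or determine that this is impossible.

UNSATISFIABLE

Branch on p_11: set p_11 = false.
Branch on p_12: set p_12 = true.
The clause (NOT p_22) is unit, so p_22 = false.
The clause (NOT p_32) is unit, so p_32 = false.
The clause (NOT p_42) is unit, so p_42 = false.
Branch on p_21: set p_21 = true.
The clause (NOT p_31) is unit, so p_31 = false.
The clause (p_33) is unit, so p_33 = true.
The clause (NOT p_41) is unit, so p_41 = false.
The clause (p_43) is unit, so p_43 = true.
Now (NOT p_43) is unsatisfied and unit — conflict.
So p_21 must be the other value — set p_21 = false.
The clause (p_23) is unit, so p_23 = true.
The clause (NOT p_13) is unit, so p_13 = false.
The clause (NOT p_33) is unit, so p_33 = false.
The clause (p_31) is unit, so p_31 = true.
The clause (NOT p_41) is unit, so p_41 = false.
The clause (p_43) is unit, so p_43 = true.
Now (NOT p_43) is unsatisfied and unit — conflict.
Either choice for p_21 ends in contradiction.
So p_12 must be the other value — set p_12 = false.
The clause (p_13) is unit, so p_13 = true.
The clause (NOT p_23) is unit, so p_23 = false.
The clause (NOT p_33) is unit, so p_33 = false.
The clause (NOT p_43) is unit, so p_43 = false.
Branch on p_21: set p_21 = true.
The clause (NOT p_31) is unit, so p_31 = false.
The clause (p_32) is unit, so p_32 = true.
The clause (NOT p_41) is unit, so p_41 = false.
The clause (p_42) is unit, so p_42 = true.
Now (NOT p_42) is unsatisfied and unit — conflict.
So p_21 must be the other value — set p_21 = false.
The clause (p_22) is unit, so p_22 = true.
The clause (NOT p_32) is unit, so p_32 = false.
The clause (p_31) is unit, so p_31 = true.
The clause (NOT p_41) is unit, so p_41 = false.
The clause (p_42) is unit, so p_42 = true.
Now (NOT p_42) is unsatisfied and unit — conflict.
Either choice for p_21 ends in contradiction.
Either choice for p_12 ends in contradiction.
So p_11 must be the other value — set p_11 = true.
The clause (NOT p_21) is unit, so p_21 = false.
The clause (NOT p_31) is unit, so p_31 = false.
The clause (NOT p_41) is unit, so p_41 = false.
Branch on p_22: set p_22 = true.
The clause (NOT p_12) is unit, so p_12 = false.
The clause (NOT p_32) is unit, so p_32 = false.
The clause (p_33) is unit, so p_33 = true.
The clause (NOT p_42) is unit, so p_42 = false.
The clause (p_43) is unit, so p_43 = true.
Now (NOT p_43) is unsatisfied and unit — conflict.
So p_22 must be the other value — set p_22 = false.
The clause (p_23) is unit, so p_23 = true.
The clause (NOT p_13) is unit, so p_13 = false.
The clause (NOT p_33) is unit, so p_33 = false.
The clause (p_32) is unit, so p_32 = true.
The clause (NOT p_12) is unit, so p_12 = false.
The clause (NOT p_42) is unit, so p_42 = false.
The clause (p_43) is unit, so p_43 = true.
Now (NOT p_43) is unsatisfied and unit — conflict.
Either choice for p_22 ends in contradiction.
Either choice for p_11 ends in contradiction.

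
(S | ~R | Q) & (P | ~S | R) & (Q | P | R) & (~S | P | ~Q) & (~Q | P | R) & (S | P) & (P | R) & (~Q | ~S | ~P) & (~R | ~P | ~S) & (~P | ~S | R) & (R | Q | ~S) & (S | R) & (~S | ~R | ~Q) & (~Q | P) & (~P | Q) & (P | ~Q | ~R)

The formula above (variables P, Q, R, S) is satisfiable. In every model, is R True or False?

Suppose R = 0.
Unit clause (P) forces P = 1.
Unit clause (~S) forces S = 0.
Now (S) is unsatisfied and unit — conflict.
So every satisfying assignment has R = True.

True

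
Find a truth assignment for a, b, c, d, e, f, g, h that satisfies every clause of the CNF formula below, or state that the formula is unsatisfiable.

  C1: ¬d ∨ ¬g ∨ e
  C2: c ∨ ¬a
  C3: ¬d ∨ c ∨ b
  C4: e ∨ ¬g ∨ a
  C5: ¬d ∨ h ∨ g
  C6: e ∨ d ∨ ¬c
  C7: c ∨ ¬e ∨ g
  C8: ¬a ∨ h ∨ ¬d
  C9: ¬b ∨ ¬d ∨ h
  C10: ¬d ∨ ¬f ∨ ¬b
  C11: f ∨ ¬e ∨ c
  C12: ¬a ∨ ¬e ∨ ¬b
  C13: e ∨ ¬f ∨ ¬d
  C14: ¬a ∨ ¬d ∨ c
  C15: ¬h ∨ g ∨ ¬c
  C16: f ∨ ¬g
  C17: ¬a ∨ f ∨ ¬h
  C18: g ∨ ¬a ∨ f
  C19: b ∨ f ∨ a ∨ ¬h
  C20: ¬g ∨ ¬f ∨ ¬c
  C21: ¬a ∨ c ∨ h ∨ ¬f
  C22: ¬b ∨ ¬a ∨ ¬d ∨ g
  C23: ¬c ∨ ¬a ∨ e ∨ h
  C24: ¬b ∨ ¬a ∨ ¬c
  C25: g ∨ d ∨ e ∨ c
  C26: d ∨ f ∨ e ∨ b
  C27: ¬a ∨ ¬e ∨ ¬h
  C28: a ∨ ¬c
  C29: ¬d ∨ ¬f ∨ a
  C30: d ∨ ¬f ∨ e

a: False; b: False; c: False; d: False; e: True; f: True; g: True; h: False

Branch on c: set c = False.
(¬a) alone gives a = False.
Branch on d: set d = False.
Branch on e: set e = True.
(g) alone gives g = True.
(f) alone gives f = True.
Every clause is now satisfied; b, h are unconstrained.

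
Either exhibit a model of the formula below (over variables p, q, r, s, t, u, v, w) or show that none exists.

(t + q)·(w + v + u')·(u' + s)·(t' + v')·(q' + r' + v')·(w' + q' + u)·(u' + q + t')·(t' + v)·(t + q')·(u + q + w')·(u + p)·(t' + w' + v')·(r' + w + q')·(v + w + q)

Suppose t = 1.
Unit clause (v') forces v = 0.
Now (v) is unsatisfied and unit — conflict.
That branch fails; take t = 0 instead.
Unit clause (q) forces q = 1.
Now (q') is unsatisfied and unit — conflict.
Both values of t lead to a conflict.

UNSATISFIABLE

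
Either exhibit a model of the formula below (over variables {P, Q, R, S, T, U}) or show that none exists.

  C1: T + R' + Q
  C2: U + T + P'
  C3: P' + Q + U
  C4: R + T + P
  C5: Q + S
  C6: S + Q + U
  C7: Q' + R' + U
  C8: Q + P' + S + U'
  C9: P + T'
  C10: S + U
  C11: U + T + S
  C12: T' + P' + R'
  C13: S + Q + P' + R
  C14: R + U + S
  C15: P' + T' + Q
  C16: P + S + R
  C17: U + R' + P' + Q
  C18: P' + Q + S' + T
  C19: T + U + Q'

P: 1; Q: 1; R: 0; S: 1; T: 0; U: 1

Branch on Q: set Q = 1.
Branch on R: set R = 0.
Branch on T: set T = 0.
The clause (P) is unit, so P = 1.
The clause (U) is unit, so U = 1.
No clause remains; S is free.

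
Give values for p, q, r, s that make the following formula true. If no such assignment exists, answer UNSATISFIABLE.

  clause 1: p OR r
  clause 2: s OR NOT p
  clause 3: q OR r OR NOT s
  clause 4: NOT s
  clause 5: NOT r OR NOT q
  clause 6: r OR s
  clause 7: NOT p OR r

p=false,  q=false,  r=true,  s=false

From the singleton clause (NOT s), s = false.
From the singleton clause (NOT p), p = false.
From the singleton clause (r), r = true.
From the singleton clause (NOT q), q = false.
All clauses are satisfied.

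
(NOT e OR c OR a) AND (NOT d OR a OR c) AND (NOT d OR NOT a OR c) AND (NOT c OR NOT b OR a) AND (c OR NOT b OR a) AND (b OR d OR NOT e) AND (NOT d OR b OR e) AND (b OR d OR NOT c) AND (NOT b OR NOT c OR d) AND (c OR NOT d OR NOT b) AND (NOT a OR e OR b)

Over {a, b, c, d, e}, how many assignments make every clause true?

There are 2^5 = 32 truth assignments over (a, b, c, d, e).
Split on d. With d = true, the clauses containing d are satisfied and NOT d drops from the rest; 4 of the 2^4 = 16 assignments to the other variables satisfy what remains.
With d = false, by the same count on the reduced clause set, 3 assignments work.
(One model: a=F, b=F, c=F, d=F, e=F.)
Total: 4 + 3 = 7.

7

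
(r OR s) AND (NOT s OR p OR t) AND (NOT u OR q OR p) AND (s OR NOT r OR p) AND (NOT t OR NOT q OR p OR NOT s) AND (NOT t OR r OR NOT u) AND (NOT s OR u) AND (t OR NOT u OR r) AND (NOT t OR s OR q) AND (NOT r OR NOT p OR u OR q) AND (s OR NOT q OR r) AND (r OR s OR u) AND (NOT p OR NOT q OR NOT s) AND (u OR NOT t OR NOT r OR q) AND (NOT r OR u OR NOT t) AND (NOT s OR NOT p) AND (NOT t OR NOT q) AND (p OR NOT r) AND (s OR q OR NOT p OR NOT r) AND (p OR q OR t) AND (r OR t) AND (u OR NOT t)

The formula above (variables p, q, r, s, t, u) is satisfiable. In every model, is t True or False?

False

Suppose t = true.
The clause (NOT q) is unit, so q = false.
The clause (s) is unit, so s = true.
The clause (u) is unit, so u = true.
The clause (p) is unit, so p = true.
But (NOT p) is also a unit clause — contradiction.
So every satisfying assignment has t = False.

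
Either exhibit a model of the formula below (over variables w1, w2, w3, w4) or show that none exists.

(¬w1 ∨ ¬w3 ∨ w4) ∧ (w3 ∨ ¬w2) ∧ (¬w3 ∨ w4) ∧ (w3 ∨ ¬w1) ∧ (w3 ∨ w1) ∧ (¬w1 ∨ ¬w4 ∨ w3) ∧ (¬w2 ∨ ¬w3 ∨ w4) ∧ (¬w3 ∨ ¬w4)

Case w3 = True:
(w4) alone gives w4 = True.
Now (¬w4) is unsatisfied and unit — conflict.
That branch fails; take w3 = False instead.
(¬w2) alone gives w2 = False.
(¬w1) alone gives w1 = False.
Now (w1) is unsatisfied and unit — conflict.
Neither w3 = True nor w3 = False works.

UNSATISFIABLE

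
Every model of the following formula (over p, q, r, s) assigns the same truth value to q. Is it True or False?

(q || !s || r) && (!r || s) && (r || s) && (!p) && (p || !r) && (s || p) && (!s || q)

True

Suppose q = false.
Unit clause (!p) forces p = false.
Unit clause (!r) forces r = false.
Unit clause (!s) forces s = false.
That conflicts with the unit clause (s).
So every satisfying assignment has q = True.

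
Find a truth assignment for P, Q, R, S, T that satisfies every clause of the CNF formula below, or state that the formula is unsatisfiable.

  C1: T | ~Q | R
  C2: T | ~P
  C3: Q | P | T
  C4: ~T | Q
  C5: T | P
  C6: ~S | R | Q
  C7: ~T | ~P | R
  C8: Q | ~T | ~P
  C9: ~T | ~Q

Try T = 1.
From the singleton clause (Q), Q = 1.
But (~Q) is also a unit clause — contradiction.
That branch fails; take T = 0 instead.
From the singleton clause (~P), P = 0.
But (P) is also a unit clause — contradiction.
Neither T = 1 nor T = 0 works.

UNSATISFIABLE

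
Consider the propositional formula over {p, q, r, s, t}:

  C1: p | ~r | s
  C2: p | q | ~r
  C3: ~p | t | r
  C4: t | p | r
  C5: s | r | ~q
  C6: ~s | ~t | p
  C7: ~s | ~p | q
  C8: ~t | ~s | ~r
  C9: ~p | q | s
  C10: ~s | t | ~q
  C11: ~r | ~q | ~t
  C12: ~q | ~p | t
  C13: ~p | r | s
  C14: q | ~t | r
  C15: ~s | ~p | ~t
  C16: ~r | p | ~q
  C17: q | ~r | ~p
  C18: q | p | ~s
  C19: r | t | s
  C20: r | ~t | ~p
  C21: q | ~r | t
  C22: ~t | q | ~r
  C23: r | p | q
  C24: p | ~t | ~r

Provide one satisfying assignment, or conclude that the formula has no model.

Try p = 1.
Try t = 1.
From the singleton clause (~s), s = 0.
From the singleton clause (q), q = 1.
From the singleton clause (r), r = 1.
But (~r) is also a unit clause — contradiction.
That branch fails; take t = 0 instead.
From the singleton clause (r), r = 1.
From the singleton clause (~q), q = 0.
But (q) is also a unit clause — contradiction.
Neither t = 1 nor t = 0 works.
That branch fails; take p = 0 instead.
Try r = 0.
From the singleton clause (t), t = 1.
From the singleton clause (~s), s = 0.
From the singleton clause (~q), q = 0.
But (q) is also a unit clause — contradiction.
That branch fails; take r = 1 instead.
From the singleton clause (s), s = 1.
From the singleton clause (q), q = 1.
But (~q) is also a unit clause — contradiction.
Neither r = 1 nor r = 0 works.
Neither p = 1 nor p = 0 works.

UNSATISFIABLE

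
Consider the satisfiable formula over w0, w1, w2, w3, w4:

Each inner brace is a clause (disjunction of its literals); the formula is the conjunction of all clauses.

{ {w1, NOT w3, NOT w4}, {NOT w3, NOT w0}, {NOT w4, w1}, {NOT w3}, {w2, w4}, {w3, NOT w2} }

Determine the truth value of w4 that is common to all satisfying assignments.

True

Suppose w4 = false.
From the singleton clause (NOT w3), w3 = false.
From the singleton clause (w2), w2 = true.
But (NOT w2) is also a unit clause — contradiction.
So every satisfying assignment has w4 = True.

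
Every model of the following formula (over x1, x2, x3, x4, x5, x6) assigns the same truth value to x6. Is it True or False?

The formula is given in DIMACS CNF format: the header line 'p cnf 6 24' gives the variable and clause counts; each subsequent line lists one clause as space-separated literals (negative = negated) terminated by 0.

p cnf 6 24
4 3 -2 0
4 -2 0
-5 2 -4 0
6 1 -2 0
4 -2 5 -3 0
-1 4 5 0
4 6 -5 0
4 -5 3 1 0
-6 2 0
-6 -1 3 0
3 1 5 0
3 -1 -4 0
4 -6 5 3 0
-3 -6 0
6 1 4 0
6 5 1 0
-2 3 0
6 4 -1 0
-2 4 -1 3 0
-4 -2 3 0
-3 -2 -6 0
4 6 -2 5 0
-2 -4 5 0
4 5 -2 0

Suppose x6 = True.
(x2) alone gives x2 = True.
(x4) alone gives x4 = True.
(¬x3) alone gives x3 = False.
Now (x3) is unsatisfied and unit — conflict.
So every satisfying assignment has x6 = False.

False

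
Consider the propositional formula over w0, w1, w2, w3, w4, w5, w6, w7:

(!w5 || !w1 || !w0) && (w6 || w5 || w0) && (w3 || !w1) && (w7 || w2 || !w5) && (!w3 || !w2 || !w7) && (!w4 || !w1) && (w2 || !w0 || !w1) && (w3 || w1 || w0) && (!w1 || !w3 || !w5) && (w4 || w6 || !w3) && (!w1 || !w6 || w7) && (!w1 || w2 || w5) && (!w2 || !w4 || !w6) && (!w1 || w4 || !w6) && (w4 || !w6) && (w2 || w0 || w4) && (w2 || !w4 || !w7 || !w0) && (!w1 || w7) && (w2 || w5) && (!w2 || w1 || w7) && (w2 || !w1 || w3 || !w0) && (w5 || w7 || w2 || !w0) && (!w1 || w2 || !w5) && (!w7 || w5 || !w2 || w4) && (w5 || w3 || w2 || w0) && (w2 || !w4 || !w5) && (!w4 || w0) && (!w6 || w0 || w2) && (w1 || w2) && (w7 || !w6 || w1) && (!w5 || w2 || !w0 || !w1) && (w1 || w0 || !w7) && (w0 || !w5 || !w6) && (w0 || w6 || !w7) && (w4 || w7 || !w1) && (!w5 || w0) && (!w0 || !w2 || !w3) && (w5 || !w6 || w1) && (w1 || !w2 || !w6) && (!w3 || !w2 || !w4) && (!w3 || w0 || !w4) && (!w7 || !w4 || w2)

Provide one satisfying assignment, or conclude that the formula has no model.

w0 ↦ true; w1 ↦ false; w2 ↦ true; w3 ↦ false; w4 ↦ true; w5 ↦ true; w6 ↦ false; w7 ↦ true

Case w3 = false:
(!w1) alone gives w1 = false.
(w0) alone gives w0 = true.
(w2) alone gives w2 = true.
(w7) alone gives w7 = true.
(!w6) alone gives w6 = false.
Case w5 = true:
No clause remains; w4 is free.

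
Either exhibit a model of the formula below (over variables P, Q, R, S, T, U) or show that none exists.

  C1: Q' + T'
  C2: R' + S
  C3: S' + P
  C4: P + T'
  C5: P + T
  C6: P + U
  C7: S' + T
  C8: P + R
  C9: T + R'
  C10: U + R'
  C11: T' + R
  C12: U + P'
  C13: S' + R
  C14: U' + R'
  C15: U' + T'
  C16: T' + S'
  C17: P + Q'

P=1,  Q=1,  R=0,  S=0,  T=0,  U=1

Branch on Q: set Q = 1.
Unit clause (T') forces T = 0.
Unit clause (P) forces P = 1.
Unit clause (S') forces S = 0.
Unit clause (R') forces R = 0.
Unit clause (U) forces U = 1.
Every clause now holds.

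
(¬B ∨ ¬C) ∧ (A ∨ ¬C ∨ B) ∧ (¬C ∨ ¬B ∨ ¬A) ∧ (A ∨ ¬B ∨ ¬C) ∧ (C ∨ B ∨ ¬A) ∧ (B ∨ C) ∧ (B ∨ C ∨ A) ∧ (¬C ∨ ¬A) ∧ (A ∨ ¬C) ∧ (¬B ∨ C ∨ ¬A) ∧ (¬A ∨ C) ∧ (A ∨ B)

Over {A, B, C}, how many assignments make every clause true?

1

There are 2^3 = 8 truth assignments over (A, B, C).
Split on C. With C = True, the clauses containing C are satisfied and ¬C drops from the rest; 0 of the 2^2 = 4 assignments to the other variables satisfy what remains.
With C = False, by the same count on the reduced clause set, 1 assignment works.
(One model: A=F, B=T, C=F.)
Total: 0 + 1 = 1.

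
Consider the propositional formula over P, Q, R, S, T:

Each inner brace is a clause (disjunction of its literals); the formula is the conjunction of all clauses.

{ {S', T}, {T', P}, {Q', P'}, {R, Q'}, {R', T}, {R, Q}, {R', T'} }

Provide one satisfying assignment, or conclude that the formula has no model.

UNSATISFIABLE

Branch on S: set S = 0.
Branch on T: set T = 0.
The clause (R') is unit, so R = 0.
The clause (Q') is unit, so Q = 0.
Now (Q) is unsatisfied and unit — conflict.
Undo T and try T = 1.
The clause (P) is unit, so P = 1.
The clause (Q') is unit, so Q = 0.
The clause (R) is unit, so R = 1.
Now (R') is unsatisfied and unit — conflict.
Neither T = 1 nor T = 0 works.
Undo S and try S = 1.
The clause (T) is unit, so T = 1.
The clause (P) is unit, so P = 1.
The clause (Q') is unit, so Q = 0.
The clause (R) is unit, so R = 1.
Now (R') is unsatisfied and unit — conflict.
Neither S = 1 nor S = 0 works.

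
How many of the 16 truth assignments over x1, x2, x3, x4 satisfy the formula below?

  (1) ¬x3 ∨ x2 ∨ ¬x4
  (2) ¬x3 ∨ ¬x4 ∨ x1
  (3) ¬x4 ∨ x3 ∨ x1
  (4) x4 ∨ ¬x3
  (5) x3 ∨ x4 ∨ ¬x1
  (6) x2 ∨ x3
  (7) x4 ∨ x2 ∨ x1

3

There are 2^4 = 16 truth assignments over (x1, x2, x3, x4).
Check each against the 7 clauses (columns in the order x1, x2, x3, x4):
  F F F F  ✗ fails (x2 ∨ x3)
  F F F T  ✗ fails (¬x4 ∨ x3 ∨ x1)
  F F T F  ✗ fails (x4 ∨ ¬x3)
  F F T T  ✗ fails (¬x3 ∨ x2 ∨ ¬x4)
  F T F F  ✓ satisfies all
  F T F T  ✗ fails (¬x4 ∨ x3 ∨ x1)
  F T T F  ✗ fails (x4 ∨ ¬x3)
  F T T T  ✗ fails (¬x3 ∨ ¬x4 ∨ x1)
  T F F F  ✗ fails (x3 ∨ x4 ∨ ¬x1)
  T F F T  ✗ fails (x2 ∨ x3)
  T F T F  ✗ fails (x4 ∨ ¬x3)
  T F T T  ✗ fails (¬x3 ∨ x2 ∨ ¬x4)
  T T F F  ✗ fails (x3 ∨ x4 ∨ ¬x1)
  T T F T  ✓ satisfies all
  T T T F  ✗ fails (x4 ∨ ¬x3)
  T T T T  ✓ satisfies all
3 of the 16 rows are models.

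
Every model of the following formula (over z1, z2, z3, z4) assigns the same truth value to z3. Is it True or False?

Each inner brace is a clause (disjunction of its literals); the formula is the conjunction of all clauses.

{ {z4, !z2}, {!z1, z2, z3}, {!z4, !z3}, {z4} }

Suppose z3 = true.
(!z4) alone gives z4 = false.
That conflicts with the unit clause (z4).
So every satisfying assignment has z3 = False.

False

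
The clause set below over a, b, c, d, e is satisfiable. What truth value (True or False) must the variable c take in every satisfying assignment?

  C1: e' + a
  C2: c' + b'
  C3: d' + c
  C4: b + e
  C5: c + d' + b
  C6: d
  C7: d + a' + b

Suppose c = 0.
The clause (d') is unit, so d = 0.
Now (d) is unsatisfied and unit — conflict.
So every satisfying assignment has c = True.

True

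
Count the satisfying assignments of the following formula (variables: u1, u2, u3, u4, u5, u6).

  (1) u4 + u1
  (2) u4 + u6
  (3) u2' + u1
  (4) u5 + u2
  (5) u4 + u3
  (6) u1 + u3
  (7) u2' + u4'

There are 2^6 = 64 truth assignments over (u1, u2, u3, u4, u5, u6).
Split on u6. With u6 = 1, the clauses containing u6 are satisfied and u6' drops from the rest; 6 of the 2^5 = 32 assignments to the other variables satisfy what remains.
With u6 = 0, by the same count on the reduced clause set, 3 assignments work.
(One model: u1=F, u2=F, u3=T, u4=T, u5=T, u6=F.)
Total: 6 + 3 = 9.

9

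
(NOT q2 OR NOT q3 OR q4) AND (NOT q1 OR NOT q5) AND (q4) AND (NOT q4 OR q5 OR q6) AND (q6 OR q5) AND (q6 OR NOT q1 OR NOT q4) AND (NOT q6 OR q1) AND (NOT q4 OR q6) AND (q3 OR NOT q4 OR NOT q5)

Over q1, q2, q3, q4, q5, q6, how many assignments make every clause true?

There are 2^6 = 64 truth assignments over (q1, q2, q3, q4, q5, q6).
Split on q5. With q5 = true, the clauses containing q5 are satisfied and NOT q5 drops from the rest; 0 of the 2^5 = 32 assignments to the other variables satisfy what remains.
With q5 = false, by the same count on the reduced clause set, 4 assignments work.
(One model: q1=T, q2=F, q3=F, q4=T, q5=F, q6=T.)
Total: 0 + 4 = 4.

4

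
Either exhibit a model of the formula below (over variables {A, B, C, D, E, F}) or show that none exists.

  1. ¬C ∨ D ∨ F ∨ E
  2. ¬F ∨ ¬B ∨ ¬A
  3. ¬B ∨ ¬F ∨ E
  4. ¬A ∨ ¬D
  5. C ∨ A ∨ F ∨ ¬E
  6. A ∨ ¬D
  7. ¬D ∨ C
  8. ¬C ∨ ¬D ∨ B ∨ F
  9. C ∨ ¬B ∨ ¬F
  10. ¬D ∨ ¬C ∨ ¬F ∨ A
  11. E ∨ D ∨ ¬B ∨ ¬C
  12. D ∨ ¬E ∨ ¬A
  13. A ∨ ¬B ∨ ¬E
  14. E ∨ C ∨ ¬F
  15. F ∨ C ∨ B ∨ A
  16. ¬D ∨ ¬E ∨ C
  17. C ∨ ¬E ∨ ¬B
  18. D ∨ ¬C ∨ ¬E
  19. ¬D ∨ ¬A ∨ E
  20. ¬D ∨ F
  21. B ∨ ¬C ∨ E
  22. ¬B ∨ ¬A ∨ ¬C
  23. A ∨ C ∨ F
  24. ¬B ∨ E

Case A = True:
From the singleton clause (¬D), D = False.
From the singleton clause (¬E), E = False.
From the singleton clause (¬B), B = False.
From the singleton clause (¬C), C = False.
From the singleton clause (¬F), F = False.
This assignment satisfies each clause.

A: True; B: False; C: False; D: False; E: False; F: False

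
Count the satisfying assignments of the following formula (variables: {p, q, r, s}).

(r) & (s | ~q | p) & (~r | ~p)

3

There are 2^4 = 16 truth assignments over (p, q, r, s).
Check each against the 3 clauses (columns in the order p, q, r, s):
  F F F F  ✗ fails (r)
  F F F T  ✗ fails (r)
  F F T F  ✓ satisfies all
  F F T T  ✓ satisfies all
  F T F F  ✗ fails (r)
  F T F T  ✗ fails (r)
  F T T F  ✗ fails (s | ~q | p)
  F T T T  ✓ satisfies all
  T F F F  ✗ fails (r)
  T F F T  ✗ fails (r)
  T F T F  ✗ fails (~r | ~p)
  T F T T  ✗ fails (~r | ~p)
  T T F F  ✗ fails (r)
  T T F T  ✗ fails (r)
  T T T F  ✗ fails (~r | ~p)
  T T T T  ✗ fails (~r | ~p)
3 of the 16 rows are models.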